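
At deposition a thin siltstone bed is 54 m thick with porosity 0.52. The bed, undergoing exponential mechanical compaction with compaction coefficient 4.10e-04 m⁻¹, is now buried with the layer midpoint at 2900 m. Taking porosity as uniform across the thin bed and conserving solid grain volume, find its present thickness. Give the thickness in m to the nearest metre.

Working in km (1 km = 1000 m; c in km⁻¹ = c in m⁻¹ × 1000):
Porosity at 2.9 km: n = 0.52·exp(−0.41×2.9) = 0.1584
Solid-volume conservation: h(1−n) = h₀(1−n₀) ⇒ h = h₀·(1−n₀)/(1−n)
h = 0.054 × (1 − 0.52)/(1 − 0.1584) = 0.054 × 0.5703 = 0.0308 km

31 m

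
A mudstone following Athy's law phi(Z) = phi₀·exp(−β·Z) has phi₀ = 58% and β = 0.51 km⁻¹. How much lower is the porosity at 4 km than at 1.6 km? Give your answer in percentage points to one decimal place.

18.1 percentage points

phi(1.6) = 0.58·e^(−0.51×1.6) = 0.2565
phi(4) = 0.58·e^(−0.51×4) = 0.0754
Δphi = 0.2565 − 0.0754 = 0.1811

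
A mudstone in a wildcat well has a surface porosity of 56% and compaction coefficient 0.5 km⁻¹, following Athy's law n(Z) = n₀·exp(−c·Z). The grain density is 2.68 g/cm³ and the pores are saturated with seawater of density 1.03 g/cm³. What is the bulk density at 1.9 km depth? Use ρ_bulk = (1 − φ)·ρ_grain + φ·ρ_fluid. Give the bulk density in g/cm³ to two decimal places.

Porosity at depth: n = 0.56·exp(−0.5×1.9) = 0.56×0.3867 = 0.2166
Bulk density: ρ_b = (1−n)ρ_g + n·ρ_f = 0.7834×2.68 + 0.2166×1.03
       = 2.100 + 0.223 = 2.323 g/cm³

2.32 g/cm³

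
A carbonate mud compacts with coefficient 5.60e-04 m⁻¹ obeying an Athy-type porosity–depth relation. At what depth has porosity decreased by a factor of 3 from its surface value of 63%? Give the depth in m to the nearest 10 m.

Working in km (1 km = 1000 m; β in km⁻¹ = β in m⁻¹ × 1000):
n/n₀ = 1/3 ⇒ exp(−β·z) = 1/3 ⇒ z = ln(3) / β
z = 1.0986 / 0.56 = 1.962 km

1960 m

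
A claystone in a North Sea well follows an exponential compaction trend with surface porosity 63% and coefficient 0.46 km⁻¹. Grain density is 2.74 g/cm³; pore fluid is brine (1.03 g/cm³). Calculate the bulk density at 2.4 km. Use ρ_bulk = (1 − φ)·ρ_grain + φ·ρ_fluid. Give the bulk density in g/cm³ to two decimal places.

2.38 g/cm³

Porosity at depth: φ = 0.63·exp(−0.46×2.4) = 0.63×0.3315 = 0.2089
Bulk density: ρ_b = (1−φ)ρ_g + φ·ρ_f = 0.7911×2.74 + 0.2089×1.03
       = 2.168 + 0.215 = 2.383 g/cm³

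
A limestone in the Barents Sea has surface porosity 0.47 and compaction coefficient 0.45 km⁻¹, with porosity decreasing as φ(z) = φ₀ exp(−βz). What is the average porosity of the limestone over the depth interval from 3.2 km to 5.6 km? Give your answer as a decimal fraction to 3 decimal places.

⟨φ⟩ = (1/(z₂−z₁)) ∫ φ₀ e^(−βz) dz = φ₀·(e^(−β·z₁) − e^(−β·z₂)) / (β·(z₂−z₁))
e^(−0.45×3.2) = 0.2369; e^(−0.45×5.6) = 0.0805
⟨φ⟩ = 0.47 × (0.2369 − 0.0805) / (0.45 × 2.4) = 0.47 × 0.1449 = 0.0681

0.068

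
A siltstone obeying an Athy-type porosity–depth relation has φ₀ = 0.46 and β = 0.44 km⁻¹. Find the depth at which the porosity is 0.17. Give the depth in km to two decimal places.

2.26 km

Invert Athy's law: d = ln(φ₀/φ) / β
d = ln(0.46/0.17) / 0.44 = ln(2.706) / 0.44 = 0.9954 / 0.44 = 2.262 km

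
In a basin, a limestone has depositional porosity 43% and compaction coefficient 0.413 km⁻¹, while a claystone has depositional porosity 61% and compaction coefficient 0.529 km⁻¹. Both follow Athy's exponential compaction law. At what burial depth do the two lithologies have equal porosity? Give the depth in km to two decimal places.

Set φ₀ₐ e^(−cₐz) = φ₀ᵦ e^(−cᵦz) ⇒ ln(φ₀ₐ/φ₀ᵦ) = (cₐ − cᵦ)·z
z = ln(0.43/0.61) / (0.413 − 0.529) = -0.3497 / -0.116 = 3.014 km

3.01 km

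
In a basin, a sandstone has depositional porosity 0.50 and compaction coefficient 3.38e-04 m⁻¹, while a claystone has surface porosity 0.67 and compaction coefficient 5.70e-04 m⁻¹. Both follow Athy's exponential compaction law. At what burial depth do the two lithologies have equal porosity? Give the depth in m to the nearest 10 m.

1260 m

Working in km (1 km = 1000 m; β in km⁻¹ = β in m⁻¹ × 1000):
Set φ₀ₐ e^(−βₐZ) = φ₀ᵦ e^(−βᵦZ) ⇒ ln(φ₀ₐ/φ₀ᵦ) = (βₐ − βᵦ)·Z
Z = ln(0.5/0.67) / (0.338 − 0.57) = -0.2927 / -0.232 = 1.262 km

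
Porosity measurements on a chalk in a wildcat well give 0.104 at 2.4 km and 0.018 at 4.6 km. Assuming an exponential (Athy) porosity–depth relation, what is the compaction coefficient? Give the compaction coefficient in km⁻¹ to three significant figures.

Athy: φ(z) = φ₀ e^(−cz) ⇒ φ₁/φ₂ = e^{c(z₂−z₁)} ⇒ c = ln(φ₁/φ₂)/(z₂−z₁)
c = ln(0.104/0.018) / (4.6 − 2.4) = ln(5.778) / 2.2 = 1.7540 / 2.2 = 0.7973 km⁻¹

0.797 km⁻¹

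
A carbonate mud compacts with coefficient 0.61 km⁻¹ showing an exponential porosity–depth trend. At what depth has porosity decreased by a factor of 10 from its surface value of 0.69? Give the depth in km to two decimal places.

3.77 km

φ/φ₀ = 1/10 ⇒ exp(−k·Z) = 1/10 ⇒ Z = ln(10) / k
Z = 2.3026 / 0.61 = 3.775 km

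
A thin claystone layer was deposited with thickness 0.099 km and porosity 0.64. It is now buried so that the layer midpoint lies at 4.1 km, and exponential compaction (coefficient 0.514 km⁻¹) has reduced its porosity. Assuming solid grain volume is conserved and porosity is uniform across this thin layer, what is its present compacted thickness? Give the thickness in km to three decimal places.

0.039 km

Porosity at 4.1 km: n = 0.64·exp(−0.514×4.1) = 0.0778
Solid-volume conservation: h(1−n) = h₀(1−n₀) ⇒ h = h₀·(1−n₀)/(1−n)
h = 0.099 × (1 − 0.64)/(1 − 0.0778) = 0.099 × 0.3904 = 0.0386 km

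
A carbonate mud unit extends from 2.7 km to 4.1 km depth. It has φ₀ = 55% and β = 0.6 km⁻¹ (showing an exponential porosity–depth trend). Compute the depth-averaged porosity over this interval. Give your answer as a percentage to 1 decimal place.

⟨φ⟩ = (1/(z₂−z₁)) ∫ φ₀ e^(−βz) dz = φ₀·(e^(−β·z₁) − e^(−β·z₂)) / (β·(z₂−z₁))
e^(−0.6×2.7) = 0.1979; e^(−0.6×4.1) = 0.0854
⟨φ⟩ = 0.55 × (0.1979 − 0.0854) / (0.6 × 1.4) = 0.55 × 0.1339 = 0.0736

7.4%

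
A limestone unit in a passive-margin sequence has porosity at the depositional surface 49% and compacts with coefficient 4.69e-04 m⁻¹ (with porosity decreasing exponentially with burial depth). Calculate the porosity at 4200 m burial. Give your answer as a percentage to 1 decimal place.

6.8%

Working in km (1 km = 1000 m; k in km⁻¹ = k in m⁻¹ × 1000):
φ = φ₀·exp(−k·d) = 0.49 × exp(−0.469 × 4.2) = 0.49 × exp(−1.97)
  = 0.49 × 0.1395 = 0.0683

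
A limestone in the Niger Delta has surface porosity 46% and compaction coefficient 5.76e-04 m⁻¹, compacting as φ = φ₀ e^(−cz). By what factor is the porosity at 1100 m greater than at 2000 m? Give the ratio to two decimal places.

Working in km (1 km = 1000 m; c in km⁻¹ = c in m⁻¹ × 1000):
φ(z₁)/φ(z₂) = e^(−c·z₁)/e^(−c·z₂) = e^{c(z₂−z₁)}
= exp(0.576 × 0.9) = exp(0.5184) = 1.6793

1.68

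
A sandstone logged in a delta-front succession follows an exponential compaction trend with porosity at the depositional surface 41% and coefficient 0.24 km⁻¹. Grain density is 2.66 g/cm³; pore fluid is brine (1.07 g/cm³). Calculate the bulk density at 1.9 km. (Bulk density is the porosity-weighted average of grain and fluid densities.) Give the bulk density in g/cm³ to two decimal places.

2.25 g/cm³

Porosity at depth: phi = 0.41·exp(−0.24×1.9) = 0.41×0.6338 = 0.2599
Bulk density: ρ_b = (1−phi)ρ_g + phi·ρ_f = 0.7401×2.66 + 0.2599×1.07
       = 1.969 + 0.278 = 2.247 g/cm³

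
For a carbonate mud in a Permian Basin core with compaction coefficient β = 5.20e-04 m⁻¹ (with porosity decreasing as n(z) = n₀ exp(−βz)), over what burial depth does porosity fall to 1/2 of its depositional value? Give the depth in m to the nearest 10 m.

1330 m

Working in km (1 km = 1000 m; β in km⁻¹ = β in m⁻¹ × 1000):
n/n₀ = 1/2 ⇒ exp(−β·z) = 1/2 ⇒ z = ln(2) / β
z = 0.6931 / 0.52 = 1.333 km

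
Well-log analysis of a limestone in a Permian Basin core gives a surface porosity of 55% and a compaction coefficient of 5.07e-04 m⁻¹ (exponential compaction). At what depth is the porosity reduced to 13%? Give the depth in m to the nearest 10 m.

2840 m

Working in km (1 km = 1000 m; k in km⁻¹ = k in m⁻¹ × 1000):
Invert Athy's law: z = ln(n₀/n) / k
z = ln(0.55/0.13) / 0.507 = ln(4.231) / 0.507 = 1.4424 / 0.507 = 2.845 km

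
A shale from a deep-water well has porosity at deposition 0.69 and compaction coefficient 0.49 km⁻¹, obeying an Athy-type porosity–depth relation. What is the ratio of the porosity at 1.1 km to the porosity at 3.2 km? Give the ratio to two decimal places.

2.80

phi(d₁)/phi(d₂) = e^(−β·d₁)/e^(−β·d₂) = e^{β(d₂−d₁)}
= exp(0.49 × 2.1) = exp(1.029) = 2.7983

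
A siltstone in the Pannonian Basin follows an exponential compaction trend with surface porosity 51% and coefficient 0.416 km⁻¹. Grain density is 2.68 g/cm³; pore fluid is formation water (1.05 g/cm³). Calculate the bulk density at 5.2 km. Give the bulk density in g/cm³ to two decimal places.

Porosity at depth: n = 0.51·exp(−0.416×5.2) = 0.51×0.1150 = 0.0586
Bulk density: ρ_b = (1−n)ρ_g + n·ρ_f = 0.9414×2.68 + 0.0586×1.05
       = 2.523 + 0.062 = 2.584 g/cm³

2.58 g/cm³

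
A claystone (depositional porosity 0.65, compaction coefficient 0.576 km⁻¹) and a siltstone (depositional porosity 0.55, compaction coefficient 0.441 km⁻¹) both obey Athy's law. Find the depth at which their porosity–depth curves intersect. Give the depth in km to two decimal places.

Set φ₀ₐ e^(−cₐZ) = φ₀ᵦ e^(−cᵦZ) ⇒ ln(φ₀ₐ/φ₀ᵦ) = (cₐ − cᵦ)·Z
Z = ln(0.65/0.55) / (0.576 − 0.441) = 0.1671 / 0.135 = 1.237 km

1.24 km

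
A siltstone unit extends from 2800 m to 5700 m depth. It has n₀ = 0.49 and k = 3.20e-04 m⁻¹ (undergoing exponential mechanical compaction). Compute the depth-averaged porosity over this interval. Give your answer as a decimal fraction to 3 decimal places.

Working in km (1 km = 1000 m; k in km⁻¹ = k in m⁻¹ × 1000):
⟨n⟩ = (1/(d₂−d₁)) ∫ n₀ e^(−kd) dd = n₀·(e^(−k·d₁) − e^(−k·d₂)) / (k·(d₂−d₁))
e^(−0.32×2.8) = 0.4082; e^(−0.32×5.7) = 0.1614
⟨n⟩ = 0.49 × (0.4082 − 0.1614) / (0.32 × 2.9) = 0.49 × 0.2660 = 0.1303

0.130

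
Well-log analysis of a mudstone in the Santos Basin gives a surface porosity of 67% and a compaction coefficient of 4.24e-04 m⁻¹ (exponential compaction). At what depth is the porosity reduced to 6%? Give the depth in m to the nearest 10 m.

Working in km (1 km = 1000 m; k in km⁻¹ = k in m⁻¹ × 1000):
Invert Athy's law: Z = ln(phi₀/phi) / k
Z = ln(0.67/0.06) / 0.424 = ln(11.17) / 0.424 = 2.4129 / 0.424 = 5.691 km

5690 m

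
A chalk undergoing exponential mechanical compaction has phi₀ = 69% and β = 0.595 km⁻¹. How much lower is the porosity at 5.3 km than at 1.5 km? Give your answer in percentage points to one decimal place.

25.3 percentage points

phi(1.5) = 0.69·e^(−0.595×1.5) = 0.2826
phi(5.3) = 0.69·e^(−0.595×5.3) = 0.0295
Δphi = 0.2826 − 0.0295 = 0.2532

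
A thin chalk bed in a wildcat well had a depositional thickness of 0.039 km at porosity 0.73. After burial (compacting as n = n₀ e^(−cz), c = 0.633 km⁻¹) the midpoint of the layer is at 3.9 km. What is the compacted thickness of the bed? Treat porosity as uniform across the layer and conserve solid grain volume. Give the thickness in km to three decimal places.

0.011 km

Porosity at 3.9 km: n = 0.73·exp(−0.633×3.9) = 0.0618
Solid-volume conservation: h(1−n) = h₀(1−n₀) ⇒ h = h₀·(1−n₀)/(1−n)
h = 0.039 × (1 − 0.73)/(1 − 0.0618) = 0.039 × 0.2878 = 0.0112 km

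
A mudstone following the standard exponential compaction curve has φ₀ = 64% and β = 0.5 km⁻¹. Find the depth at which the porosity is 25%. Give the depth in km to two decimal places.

Invert Athy's law: d = ln(φ₀/φ) / β
d = ln(0.64/0.25) / 0.5 = ln(2.56) / 0.5 = 0.9400 / 0.5 = 1.880 km

1.88 km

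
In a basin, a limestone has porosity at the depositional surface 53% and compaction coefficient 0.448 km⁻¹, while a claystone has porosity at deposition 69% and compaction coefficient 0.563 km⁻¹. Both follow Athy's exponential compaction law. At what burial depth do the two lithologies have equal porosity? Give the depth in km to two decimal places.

2.29 km

Set phi₀ₐ e^(−βₐZ) = phi₀ᵦ e^(−βᵦZ) ⇒ ln(phi₀ₐ/phi₀ᵦ) = (βₐ − βᵦ)·Z
Z = ln(0.53/0.69) / (0.448 − 0.563) = -0.2638 / -0.115 = 2.294 km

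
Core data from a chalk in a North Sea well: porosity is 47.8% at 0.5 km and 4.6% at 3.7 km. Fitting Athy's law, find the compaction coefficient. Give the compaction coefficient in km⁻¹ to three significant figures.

Athy: φ(Z) = φ₀ e^(−kZ) ⇒ φ₁/φ₂ = e^{k(Z₂−Z₁)} ⇒ k = ln(φ₁/φ₂)/(Z₂−Z₁)
k = ln(0.478/0.046) / (3.7 − 0.5) = ln(10.39) / 3.2 = 2.3410 / 3.2 = 0.7316 km⁻¹

0.732 km⁻¹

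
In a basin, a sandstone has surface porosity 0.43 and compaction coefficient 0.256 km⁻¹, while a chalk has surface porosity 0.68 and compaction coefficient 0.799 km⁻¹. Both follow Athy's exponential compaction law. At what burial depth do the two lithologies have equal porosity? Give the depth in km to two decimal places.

0.84 km

Set n₀ₐ e^(−cₐz) = n₀ᵦ e^(−cᵦz) ⇒ ln(n₀ₐ/n₀ᵦ) = (cₐ − cᵦ)·z
z = ln(0.43/0.68) / (0.256 − 0.799) = -0.4583 / -0.543 = 0.844 km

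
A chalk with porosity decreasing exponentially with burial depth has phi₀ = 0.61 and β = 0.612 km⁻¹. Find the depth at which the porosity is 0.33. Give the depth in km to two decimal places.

1.00 km

Invert Athy's law: z = ln(phi₀/phi) / β
z = ln(0.61/0.33) / 0.612 = ln(1.848) / 0.612 = 0.6144 / 0.612 = 1.004 km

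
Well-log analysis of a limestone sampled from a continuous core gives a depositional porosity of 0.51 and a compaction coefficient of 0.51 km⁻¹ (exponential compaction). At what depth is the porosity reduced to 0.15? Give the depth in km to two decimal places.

2.40 km

Invert Athy's law: d = ln(phi₀/phi) / β
d = ln(0.51/0.15) / 0.51 = ln(3.4) / 0.51 = 1.2238 / 0.51 = 2.400 km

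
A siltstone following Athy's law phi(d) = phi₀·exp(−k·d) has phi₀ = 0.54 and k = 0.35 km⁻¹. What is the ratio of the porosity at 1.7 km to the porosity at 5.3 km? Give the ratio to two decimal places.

3.53

phi(d₁)/phi(d₂) = e^(−k·d₁)/e^(−k·d₂) = e^{k(d₂−d₁)}
= exp(0.35 × 3.6) = exp(1.26) = 3.5254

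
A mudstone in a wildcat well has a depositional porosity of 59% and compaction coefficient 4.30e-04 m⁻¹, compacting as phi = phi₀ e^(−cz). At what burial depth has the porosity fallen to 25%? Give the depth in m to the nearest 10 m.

2000 m

Working in km (1 km = 1000 m; c in km⁻¹ = c in m⁻¹ × 1000):
Invert Athy's law: z = ln(phi₀/phi) / c
z = ln(0.59/0.25) / 0.43 = ln(2.36) / 0.43 = 0.8587 / 0.43 = 1.997 km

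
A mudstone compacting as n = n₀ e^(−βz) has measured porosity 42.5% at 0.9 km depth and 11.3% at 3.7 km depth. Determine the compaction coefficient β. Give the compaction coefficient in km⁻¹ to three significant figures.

Athy: n(z) = n₀ e^(−βz) ⇒ n₁/n₂ = e^{β(z₂−z₁)} ⇒ β = ln(n₁/n₂)/(z₂−z₁)
β = ln(0.425/0.113) / (3.7 − 0.9) = ln(3.761) / 2.8 = 1.3247 / 2.8 = 0.4731 km⁻¹

0.473 km⁻¹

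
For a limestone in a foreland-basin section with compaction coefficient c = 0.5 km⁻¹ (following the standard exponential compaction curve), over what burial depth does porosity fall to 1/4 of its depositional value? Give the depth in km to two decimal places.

2.77 km

φ/φ₀ = 1/4 ⇒ exp(−c·z) = 1/4 ⇒ z = ln(4) / c
z = 1.3863 / 0.5 = 2.773 km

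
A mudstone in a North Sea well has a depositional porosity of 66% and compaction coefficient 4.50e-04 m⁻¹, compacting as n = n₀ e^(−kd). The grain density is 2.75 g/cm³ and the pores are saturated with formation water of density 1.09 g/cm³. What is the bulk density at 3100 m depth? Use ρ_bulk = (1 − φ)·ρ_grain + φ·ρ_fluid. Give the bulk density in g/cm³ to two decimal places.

2.48 g/cm³

Working in km (1 km = 1000 m; k in km⁻¹ = k in m⁻¹ × 1000):
Porosity at depth: n = 0.66·exp(−0.45×3.1) = 0.66×0.2478 = 0.1636
Bulk density: ρ_b = (1−n)ρ_g + n·ρ_f = 0.8364×2.75 + 0.1636×1.09
       = 2.300 + 0.178 = 2.478 g/cm³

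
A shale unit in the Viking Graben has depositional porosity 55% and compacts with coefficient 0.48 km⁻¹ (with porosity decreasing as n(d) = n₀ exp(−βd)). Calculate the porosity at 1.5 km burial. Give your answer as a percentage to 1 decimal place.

26.8%

n = n₀·exp(−β·d) = 0.55 × exp(−0.48 × 1.5) = 0.55 × exp(−0.72)
  = 0.55 × 0.4868 = 0.2677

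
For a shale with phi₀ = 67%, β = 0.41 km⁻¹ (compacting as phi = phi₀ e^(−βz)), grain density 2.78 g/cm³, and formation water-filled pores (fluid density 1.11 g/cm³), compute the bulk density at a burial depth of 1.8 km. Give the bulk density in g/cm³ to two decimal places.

2.25 g/cm³

Porosity at depth: phi = 0.67·exp(−0.41×1.8) = 0.67×0.4781 = 0.3203
Bulk density: ρ_b = (1−phi)ρ_g + phi·ρ_f = 0.6797×2.78 + 0.3203×1.11
       = 1.890 + 0.356 = 2.245 g/cm³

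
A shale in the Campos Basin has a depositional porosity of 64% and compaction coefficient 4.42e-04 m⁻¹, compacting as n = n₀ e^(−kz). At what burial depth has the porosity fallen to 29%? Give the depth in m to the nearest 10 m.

Working in km (1 km = 1000 m; k in km⁻¹ = k in m⁻¹ × 1000):
Invert Athy's law: z = ln(n₀/n) / k
z = ln(0.64/0.29) / 0.442 = ln(2.207) / 0.442 = 0.7916 / 0.442 = 1.791 km

1790 m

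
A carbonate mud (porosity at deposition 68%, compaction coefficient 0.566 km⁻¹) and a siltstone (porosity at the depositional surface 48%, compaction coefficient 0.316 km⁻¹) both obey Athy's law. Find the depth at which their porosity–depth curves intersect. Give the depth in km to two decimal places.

1.39 km

Set n₀ₐ e^(−cₐz) = n₀ᵦ e^(−cᵦz) ⇒ ln(n₀ₐ/n₀ᵦ) = (cₐ − cᵦ)·z
z = ln(0.68/0.48) / (0.566 − 0.316) = 0.3483 / 0.25 = 1.393 km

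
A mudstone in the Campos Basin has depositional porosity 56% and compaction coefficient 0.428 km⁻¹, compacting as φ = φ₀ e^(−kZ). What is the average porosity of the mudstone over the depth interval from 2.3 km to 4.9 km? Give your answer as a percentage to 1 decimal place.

12.6%

⟨φ⟩ = (1/(Z₂−Z₁)) ∫ φ₀ e^(−kZ) dZ = φ₀·(e^(−k·Z₁) − e^(−k·Z₂)) / (k·(Z₂−Z₁))
e^(−0.428×2.3) = 0.3737; e^(−0.428×4.9) = 0.1228
⟨φ⟩ = 0.56 × (0.3737 − 0.1228) / (0.428 × 2.6) = 0.56 × 0.2254 = 0.1262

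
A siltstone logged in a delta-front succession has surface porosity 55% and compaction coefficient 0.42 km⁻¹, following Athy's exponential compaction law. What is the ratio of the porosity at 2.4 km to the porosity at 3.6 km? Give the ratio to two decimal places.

n(z₁)/n(z₂) = e^(−c·z₁)/e^(−c·z₂) = e^{c(z₂−z₁)}
= exp(0.42 × 1.2) = exp(0.504) = 1.6553

1.66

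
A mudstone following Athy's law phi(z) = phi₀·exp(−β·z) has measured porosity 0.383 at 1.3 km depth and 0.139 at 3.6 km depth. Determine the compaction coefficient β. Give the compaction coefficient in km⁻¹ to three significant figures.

Athy: phi(z) = phi₀ e^(−βz) ⇒ phi₁/phi₂ = e^{β(z₂−z₁)} ⇒ β = ln(phi₁/phi₂)/(z₂−z₁)
β = ln(0.383/0.139) / (3.6 − 1.3) = ln(2.755) / 2.3 = 1.0136 / 2.3 = 0.4407 km⁻¹

0.441 km⁻¹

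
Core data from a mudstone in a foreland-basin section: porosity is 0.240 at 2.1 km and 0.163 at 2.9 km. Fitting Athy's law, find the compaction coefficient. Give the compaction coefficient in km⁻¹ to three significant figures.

0.484 km⁻¹

Athy: φ(z) = φ₀ e^(−kz) ⇒ φ₁/φ₂ = e^{k(z₂−z₁)} ⇒ k = ln(φ₁/φ₂)/(z₂−z₁)
k = ln(0.24/0.163) / (2.9 − 2.1) = ln(1.472) / 0.8 = 0.3869 / 0.8 = 0.4836 km⁻¹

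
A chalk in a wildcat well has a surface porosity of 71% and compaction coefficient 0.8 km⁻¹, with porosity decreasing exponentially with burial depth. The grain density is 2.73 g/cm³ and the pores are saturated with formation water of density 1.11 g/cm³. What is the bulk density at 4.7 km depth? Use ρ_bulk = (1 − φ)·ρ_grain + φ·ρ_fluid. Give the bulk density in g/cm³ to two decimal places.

2.70 g/cm³

Porosity at depth: φ = 0.71·exp(−0.8×4.7) = 0.71×0.0233 = 0.0165
Bulk density: ρ_b = (1−φ)ρ_g + φ·ρ_f = 0.9835×2.73 + 0.0165×1.11
       = 2.685 + 0.018 = 2.703 g/cm³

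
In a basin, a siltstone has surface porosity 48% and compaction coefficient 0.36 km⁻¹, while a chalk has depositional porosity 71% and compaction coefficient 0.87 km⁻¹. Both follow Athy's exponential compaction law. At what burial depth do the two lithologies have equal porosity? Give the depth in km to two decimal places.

Set phi₀ₐ e^(−βₐz) = phi₀ᵦ e^(−βᵦz) ⇒ ln(phi₀ₐ/phi₀ᵦ) = (βₐ − βᵦ)·z
z = ln(0.48/0.71) / (0.36 − 0.87) = -0.3915 / -0.51 = 0.768 km

0.77 km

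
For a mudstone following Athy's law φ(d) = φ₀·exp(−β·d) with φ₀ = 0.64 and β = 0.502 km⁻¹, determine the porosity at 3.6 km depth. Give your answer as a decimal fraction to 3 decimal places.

φ = φ₀·exp(−β·d) = 0.64 × exp(−0.502 × 3.6) = 0.64 × exp(−1.807)
  = 0.64 × 0.1641 = 0.1050

0.105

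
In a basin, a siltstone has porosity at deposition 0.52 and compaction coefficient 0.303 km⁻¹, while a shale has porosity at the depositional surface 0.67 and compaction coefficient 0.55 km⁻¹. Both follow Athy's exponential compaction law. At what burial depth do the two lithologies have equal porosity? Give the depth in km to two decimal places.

1.03 km

Set phi₀ₐ e^(−βₐZ) = phi₀ᵦ e^(−βᵦZ) ⇒ ln(phi₀ₐ/phi₀ᵦ) = (βₐ − βᵦ)·Z
Z = ln(0.52/0.67) / (0.303 − 0.55) = -0.2534 / -0.247 = 1.026 km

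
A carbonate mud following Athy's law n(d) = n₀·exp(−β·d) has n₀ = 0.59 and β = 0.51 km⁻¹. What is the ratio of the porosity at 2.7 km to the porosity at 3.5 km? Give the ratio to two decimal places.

1.50

n(d₁)/n(d₂) = e^(−β·d₁)/e^(−β·d₂) = e^{β(d₂−d₁)}
= exp(0.51 × 0.8) = exp(0.408) = 1.5038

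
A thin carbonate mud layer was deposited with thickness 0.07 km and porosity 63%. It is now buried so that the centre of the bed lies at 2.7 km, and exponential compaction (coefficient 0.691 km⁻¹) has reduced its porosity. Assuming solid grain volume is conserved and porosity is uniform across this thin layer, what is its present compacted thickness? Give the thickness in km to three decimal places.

Porosity at 2.7 km: φ = 0.63·exp(−0.691×2.7) = 0.0975
Solid-volume conservation: h(1−φ) = h₀(1−φ₀) ⇒ h = h₀·(1−φ₀)/(1−φ)
h = 0.07 × (1 − 0.63)/(1 − 0.0975) = 0.07 × 0.4100 = 0.0287 km

0.029 km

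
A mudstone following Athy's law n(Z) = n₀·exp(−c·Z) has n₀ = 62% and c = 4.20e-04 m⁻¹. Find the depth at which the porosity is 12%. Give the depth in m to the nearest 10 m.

3910 m

Working in km (1 km = 1000 m; c in km⁻¹ = c in m⁻¹ × 1000):
Invert Athy's law: Z = ln(n₀/n) / c
Z = ln(0.62/0.12) / 0.42 = ln(5.167) / 0.42 = 1.6422 / 0.42 = 3.910 km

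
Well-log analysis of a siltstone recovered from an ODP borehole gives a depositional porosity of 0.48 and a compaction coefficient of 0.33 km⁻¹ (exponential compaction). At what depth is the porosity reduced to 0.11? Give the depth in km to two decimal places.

4.46 km

Invert Athy's law: d = ln(n₀/n) / c
d = ln(0.48/0.11) / 0.33 = ln(4.364) / 0.33 = 1.4733 / 0.33 = 4.465 km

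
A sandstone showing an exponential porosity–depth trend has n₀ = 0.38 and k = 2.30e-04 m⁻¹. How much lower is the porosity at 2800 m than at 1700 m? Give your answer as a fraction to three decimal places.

0.057

Working in km (1 km = 1000 m; k in km⁻¹ = k in m⁻¹ × 1000):
n(1.7) = 0.38·e^(−0.23×1.7) = 0.2570
n(2.8) = 0.38·e^(−0.23×2.8) = 0.1996
Δn = 0.2570 − 0.1996 = 0.0575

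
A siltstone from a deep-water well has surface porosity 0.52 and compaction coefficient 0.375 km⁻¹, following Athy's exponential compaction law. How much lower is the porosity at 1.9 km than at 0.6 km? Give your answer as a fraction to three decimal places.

0.160

n(0.6) = 0.52·e^(−0.375×0.6) = 0.4152
n(1.9) = 0.52·e^(−0.375×1.9) = 0.2550
Δn = 0.4152 − 0.2550 = 0.1602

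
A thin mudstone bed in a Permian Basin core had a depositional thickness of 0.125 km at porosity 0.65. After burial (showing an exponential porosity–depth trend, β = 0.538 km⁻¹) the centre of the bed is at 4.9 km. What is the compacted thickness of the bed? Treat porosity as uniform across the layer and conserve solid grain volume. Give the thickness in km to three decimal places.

0.046 km

Porosity at 4.9 km: φ = 0.65·exp(−0.538×4.9) = 0.0466
Solid-volume conservation: h(1−φ) = h₀(1−φ₀) ⇒ h = h₀·(1−φ₀)/(1−φ)
h = 0.125 × (1 − 0.65)/(1 − 0.0466) = 0.125 × 0.3671 = 0.0459 km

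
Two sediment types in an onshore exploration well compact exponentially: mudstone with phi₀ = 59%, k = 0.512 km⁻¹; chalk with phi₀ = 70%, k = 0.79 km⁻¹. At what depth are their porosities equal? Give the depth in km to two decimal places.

Set phi₀ₐ e^(−kₐd) = phi₀ᵦ e^(−kᵦd) ⇒ ln(phi₀ₐ/phi₀ᵦ) = (kₐ − kᵦ)·d
d = ln(0.59/0.7) / (0.512 − 0.79) = -0.1710 / -0.278 = 0.615 km

0.61 km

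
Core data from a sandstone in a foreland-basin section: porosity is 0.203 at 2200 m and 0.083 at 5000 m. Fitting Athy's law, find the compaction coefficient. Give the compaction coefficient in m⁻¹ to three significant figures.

0.000319 m⁻¹

Working in km (1 km = 1000 m; k in km⁻¹ = k in m⁻¹ × 1000):
Athy: φ(z) = φ₀ e^(−kz) ⇒ φ₁/φ₂ = e^{k(z₂−z₁)} ⇒ k = ln(φ₁/φ₂)/(z₂−z₁)
k = ln(0.203/0.083) / (5 − 2.2) = ln(2.446) / 2.8 = 0.8944 / 2.8 = 0.3194 km⁻¹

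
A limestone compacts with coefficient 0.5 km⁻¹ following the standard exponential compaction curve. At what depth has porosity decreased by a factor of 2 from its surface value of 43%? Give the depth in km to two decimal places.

1.39 km

n/n₀ = 1/2 ⇒ exp(−k·d) = 1/2 ⇒ d = ln(2) / k
d = 0.6931 / 0.5 = 1.386 km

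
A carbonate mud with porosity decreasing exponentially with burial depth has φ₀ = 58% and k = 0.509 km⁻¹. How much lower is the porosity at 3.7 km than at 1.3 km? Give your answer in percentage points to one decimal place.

φ(1.3) = 0.58·e^(−0.509×1.3) = 0.2993
φ(3.7) = 0.58·e^(−0.509×3.7) = 0.0882
Δφ = 0.2993 − 0.0882 = 0.2111

21.1 percentage points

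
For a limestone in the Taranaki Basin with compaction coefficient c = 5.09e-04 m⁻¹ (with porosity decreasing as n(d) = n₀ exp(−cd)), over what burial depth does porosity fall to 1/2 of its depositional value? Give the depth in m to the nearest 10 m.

1360 m

Working in km (1 km = 1000 m; c in km⁻¹ = c in m⁻¹ × 1000):
n/n₀ = 1/2 ⇒ exp(−c·d) = 1/2 ⇒ d = ln(2) / c
d = 0.6931 / 0.509 = 1.362 km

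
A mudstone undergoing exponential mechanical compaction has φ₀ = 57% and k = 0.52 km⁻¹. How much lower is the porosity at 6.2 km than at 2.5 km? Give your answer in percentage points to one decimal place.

13.3 percentage points

φ(2.5) = 0.57·e^(−0.52×2.5) = 0.1553
φ(6.2) = 0.57·e^(−0.52×6.2) = 0.0227
Δφ = 0.1553 − 0.0227 = 0.1327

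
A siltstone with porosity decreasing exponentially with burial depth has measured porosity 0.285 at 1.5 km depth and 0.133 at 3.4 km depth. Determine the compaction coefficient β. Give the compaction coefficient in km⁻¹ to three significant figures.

Athy: φ(Z) = φ₀ e^(−βZ) ⇒ φ₁/φ₂ = e^{β(Z₂−Z₁)} ⇒ β = ln(φ₁/φ₂)/(Z₂−Z₁)
β = ln(0.285/0.133) / (3.4 − 1.5) = ln(2.143) / 1.9 = 0.7621 / 1.9 = 0.4011 km⁻¹

0.401 km⁻¹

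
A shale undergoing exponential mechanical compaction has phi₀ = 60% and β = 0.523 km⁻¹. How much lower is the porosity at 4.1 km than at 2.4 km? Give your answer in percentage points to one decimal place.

10.1 percentage points

phi(2.4) = 0.6·e^(−0.523×2.4) = 0.1710
phi(4.1) = 0.6·e^(−0.523×4.1) = 0.0703
Δphi = 0.1710 − 0.0703 = 0.1007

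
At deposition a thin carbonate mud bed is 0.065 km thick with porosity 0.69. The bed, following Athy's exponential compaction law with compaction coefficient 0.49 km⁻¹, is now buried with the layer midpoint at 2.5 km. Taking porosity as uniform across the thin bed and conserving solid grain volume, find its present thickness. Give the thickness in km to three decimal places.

Porosity at 2.5 km: φ = 0.69·exp(−0.49×2.5) = 0.2027
Solid-volume conservation: h(1−φ) = h₀(1−φ₀) ⇒ h = h₀·(1−φ₀)/(1−φ)
h = 0.065 × (1 − 0.69)/(1 − 0.2027) = 0.065 × 0.3888 = 0.0253 km

0.025 km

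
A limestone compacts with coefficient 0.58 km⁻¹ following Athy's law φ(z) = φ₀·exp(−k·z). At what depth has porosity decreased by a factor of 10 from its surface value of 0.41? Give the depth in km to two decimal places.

3.97 km

φ/φ₀ = 1/10 ⇒ exp(−k·z) = 1/10 ⇒ z = ln(10) / k
z = 2.3026 / 0.58 = 3.970 km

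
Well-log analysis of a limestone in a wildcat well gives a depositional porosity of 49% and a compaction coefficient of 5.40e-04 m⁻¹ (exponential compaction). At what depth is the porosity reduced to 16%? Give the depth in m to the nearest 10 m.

Working in km (1 km = 1000 m; c in km⁻¹ = c in m⁻¹ × 1000):
Invert Athy's law: Z = ln(n₀/n) / c
Z = ln(0.49/0.16) / 0.54 = ln(3.062) / 0.54 = 1.1192 / 0.54 = 2.073 km

2070 m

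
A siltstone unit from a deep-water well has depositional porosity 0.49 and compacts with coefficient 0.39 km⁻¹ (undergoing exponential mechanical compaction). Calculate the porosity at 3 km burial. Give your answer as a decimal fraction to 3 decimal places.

n = n₀·exp(−β·z) = 0.49 × exp(−0.39 × 3) = 0.49 × exp(−1.17)
  = 0.49 × 0.3104 = 0.1521

0.152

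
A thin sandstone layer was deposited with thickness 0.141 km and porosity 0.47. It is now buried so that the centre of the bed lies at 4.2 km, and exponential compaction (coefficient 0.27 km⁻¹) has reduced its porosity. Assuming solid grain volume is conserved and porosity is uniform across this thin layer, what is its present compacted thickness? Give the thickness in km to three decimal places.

0.088 km

Porosity at 4.2 km: n = 0.47·exp(−0.27×4.2) = 0.1512
Solid-volume conservation: h(1−n) = h₀(1−n₀) ⇒ h = h₀·(1−n₀)/(1−n)
h = 0.141 × (1 − 0.47)/(1 − 0.1512) = 0.141 × 0.6244 = 0.0880 km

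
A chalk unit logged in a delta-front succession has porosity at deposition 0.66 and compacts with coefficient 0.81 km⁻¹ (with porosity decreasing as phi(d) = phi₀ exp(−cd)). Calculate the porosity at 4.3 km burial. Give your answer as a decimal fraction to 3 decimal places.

0.020

phi = phi₀·exp(−c·d) = 0.66 × exp(−0.81 × 4.3) = 0.66 × exp(−3.483)
  = 0.66 × 0.0307 = 0.0203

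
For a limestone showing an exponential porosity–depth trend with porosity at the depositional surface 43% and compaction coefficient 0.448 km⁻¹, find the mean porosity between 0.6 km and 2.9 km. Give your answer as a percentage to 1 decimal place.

⟨n⟩ = (1/(Z₂−Z₁)) ∫ n₀ e^(−cZ) dZ = n₀·(e^(−c·Z₁) − e^(−c·Z₂)) / (c·(Z₂−Z₁))
e^(−0.448×0.6) = 0.7643; e^(−0.448×2.9) = 0.2727
⟨n⟩ = 0.43 × (0.7643 − 0.2727) / (0.448 × 2.3) = 0.43 × 0.4770 = 0.2051

20.5%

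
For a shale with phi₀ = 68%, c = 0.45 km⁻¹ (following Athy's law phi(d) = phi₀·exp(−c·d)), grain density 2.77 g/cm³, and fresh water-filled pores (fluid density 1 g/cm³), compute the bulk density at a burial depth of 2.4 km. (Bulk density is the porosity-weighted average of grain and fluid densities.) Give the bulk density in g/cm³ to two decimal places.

2.36 g/cm³

Porosity at depth: phi = 0.68·exp(−0.45×2.4) = 0.68×0.3396 = 0.2309
Bulk density: ρ_b = (1−phi)ρ_g + phi·ρ_f = 0.7691×2.77 + 0.2309×1
       = 2.130 + 0.231 = 2.361 g/cm³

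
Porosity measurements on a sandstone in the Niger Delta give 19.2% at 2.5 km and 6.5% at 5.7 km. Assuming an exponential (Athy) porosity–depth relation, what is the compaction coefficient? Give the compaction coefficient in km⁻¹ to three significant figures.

Athy: n(Z) = n₀ e^(−kZ) ⇒ n₁/n₂ = e^{k(Z₂−Z₁)} ⇒ k = ln(n₁/n₂)/(Z₂−Z₁)
k = ln(0.192/0.065) / (5.7 − 2.5) = ln(2.954) / 3.2 = 1.0831 / 3.2 = 0.3385 km⁻¹

0.338 km⁻¹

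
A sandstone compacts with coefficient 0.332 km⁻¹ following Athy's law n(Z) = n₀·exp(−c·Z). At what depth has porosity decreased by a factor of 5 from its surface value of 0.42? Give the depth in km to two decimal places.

n/n₀ = 1/5 ⇒ exp(−c·Z) = 1/5 ⇒ Z = ln(5) / c
Z = 1.6094 / 0.332 = 4.848 km

4.85 km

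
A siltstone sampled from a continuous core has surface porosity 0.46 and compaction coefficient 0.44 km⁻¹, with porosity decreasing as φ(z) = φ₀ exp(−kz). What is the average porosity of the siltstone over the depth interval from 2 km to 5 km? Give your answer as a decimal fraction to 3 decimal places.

0.106

⟨φ⟩ = (1/(z₂−z₁)) ∫ φ₀ e^(−kz) dz = φ₀·(e^(−k·z₁) − e^(−k·z₂)) / (k·(z₂−z₁))
e^(−0.44×2) = 0.4148; e^(−0.44×5) = 0.1108
⟨φ⟩ = 0.46 × (0.4148 − 0.1108) / (0.44 × 3) = 0.46 × 0.2303 = 0.1059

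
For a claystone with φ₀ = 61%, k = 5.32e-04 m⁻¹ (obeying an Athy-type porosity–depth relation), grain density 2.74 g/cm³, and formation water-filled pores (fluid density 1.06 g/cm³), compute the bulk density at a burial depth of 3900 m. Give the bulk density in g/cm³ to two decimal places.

2.61 g/cm³

Working in km (1 km = 1000 m; k in km⁻¹ = k in m⁻¹ × 1000):
Porosity at depth: φ = 0.61·exp(−0.532×3.9) = 0.61×0.1256 = 0.0766
Bulk density: ρ_b = (1−φ)ρ_g + φ·ρ_f = 0.9234×2.74 + 0.0766×1.06
       = 2.530 + 0.081 = 2.611 g/cm³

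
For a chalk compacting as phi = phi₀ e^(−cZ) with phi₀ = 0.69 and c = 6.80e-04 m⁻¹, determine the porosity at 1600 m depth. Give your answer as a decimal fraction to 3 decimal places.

Working in km (1 km = 1000 m; c in km⁻¹ = c in m⁻¹ × 1000):
phi = phi₀·exp(−c·Z) = 0.69 × exp(−0.68 × 1.6) = 0.69 × exp(−1.088)
  = 0.69 × 0.3369 = 0.2325

0.232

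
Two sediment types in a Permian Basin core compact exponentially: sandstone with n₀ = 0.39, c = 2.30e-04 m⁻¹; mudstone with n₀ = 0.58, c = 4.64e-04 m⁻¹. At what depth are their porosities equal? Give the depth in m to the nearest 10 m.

Working in km (1 km = 1000 m; c in km⁻¹ = c in m⁻¹ × 1000):
Set n₀ₐ e^(−cₐd) = n₀ᵦ e^(−cᵦd) ⇒ ln(n₀ₐ/n₀ᵦ) = (cₐ − cᵦ)·d
d = ln(0.39/0.58) / (0.23 − 0.464) = -0.3969 / -0.234 = 1.696 km

1700 m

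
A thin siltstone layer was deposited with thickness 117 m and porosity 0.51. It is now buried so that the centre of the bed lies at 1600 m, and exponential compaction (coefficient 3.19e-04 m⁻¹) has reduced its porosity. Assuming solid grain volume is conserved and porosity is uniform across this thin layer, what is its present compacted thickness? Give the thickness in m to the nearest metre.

83 m

Working in km (1 km = 1000 m; β in km⁻¹ = β in m⁻¹ × 1000):
Porosity at 1.6 km: phi = 0.51·exp(−0.319×1.6) = 0.3061
Solid-volume conservation: h(1−phi) = h₀(1−phi₀) ⇒ h = h₀·(1−phi₀)/(1−phi)
h = 0.117 × (1 − 0.51)/(1 − 0.3061) = 0.117 × 0.7062 = 0.0826 km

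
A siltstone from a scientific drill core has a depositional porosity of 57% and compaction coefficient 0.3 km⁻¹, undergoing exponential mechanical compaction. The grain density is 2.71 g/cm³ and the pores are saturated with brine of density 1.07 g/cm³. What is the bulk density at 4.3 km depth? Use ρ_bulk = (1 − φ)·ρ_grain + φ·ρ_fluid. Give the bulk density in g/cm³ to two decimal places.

Porosity at depth: phi = 0.57·exp(−0.3×4.3) = 0.57×0.2753 = 0.1569
Bulk density: ρ_b = (1−phi)ρ_g + phi·ρ_f = 0.8431×2.71 + 0.1569×1.07
       = 2.285 + 0.168 = 2.453 g/cm³

2.45 g/cm³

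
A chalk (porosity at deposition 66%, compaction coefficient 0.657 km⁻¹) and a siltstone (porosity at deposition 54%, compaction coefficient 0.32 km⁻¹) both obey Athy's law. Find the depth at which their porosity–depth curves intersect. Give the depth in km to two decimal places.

0.60 km

Set n₀ₐ e^(−cₐz) = n₀ᵦ e^(−cᵦz) ⇒ ln(n₀ₐ/n₀ᵦ) = (cₐ − cᵦ)·z
z = ln(0.66/0.54) / (0.657 − 0.32) = 0.2007 / 0.337 = 0.595 km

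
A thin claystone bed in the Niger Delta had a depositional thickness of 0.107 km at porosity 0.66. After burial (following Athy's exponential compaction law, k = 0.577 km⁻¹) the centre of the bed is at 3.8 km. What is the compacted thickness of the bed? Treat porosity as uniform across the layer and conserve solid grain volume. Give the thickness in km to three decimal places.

0.039 km

Porosity at 3.8 km: phi = 0.66·exp(−0.577×3.8) = 0.0737
Solid-volume conservation: h(1−phi) = h₀(1−phi₀) ⇒ h = h₀·(1−phi₀)/(1−phi)
h = 0.107 × (1 − 0.66)/(1 − 0.0737) = 0.107 × 0.3670 = 0.0393 km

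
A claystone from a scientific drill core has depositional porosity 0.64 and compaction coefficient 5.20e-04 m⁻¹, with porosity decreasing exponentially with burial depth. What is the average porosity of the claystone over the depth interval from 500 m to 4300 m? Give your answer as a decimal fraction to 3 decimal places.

0.215

Working in km (1 km = 1000 m; β in km⁻¹ = β in m⁻¹ × 1000):
⟨φ⟩ = (1/(z₂−z₁)) ∫ φ₀ e^(−βz) dz = φ₀·(e^(−β·z₁) − e^(−β·z₂)) / (β·(z₂−z₁))
e^(−0.52×0.5) = 0.7711; e^(−0.52×4.3) = 0.1069
⟨φ⟩ = 0.64 × (0.7711 − 0.1069) / (0.52 × 3.8) = 0.64 × 0.3361 = 0.2151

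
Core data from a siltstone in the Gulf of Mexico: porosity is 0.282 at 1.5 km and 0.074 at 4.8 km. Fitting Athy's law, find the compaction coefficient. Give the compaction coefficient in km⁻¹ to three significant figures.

Athy: phi(Z) = phi₀ e^(−kZ) ⇒ phi₁/phi₂ = e^{k(Z₂−Z₁)} ⇒ k = ln(phi₁/phi₂)/(Z₂−Z₁)
k = ln(0.282/0.074) / (4.8 − 1.5) = ln(3.811) / 3.3 = 1.3378 / 3.3 = 0.4054 km⁻¹

0.405 km⁻¹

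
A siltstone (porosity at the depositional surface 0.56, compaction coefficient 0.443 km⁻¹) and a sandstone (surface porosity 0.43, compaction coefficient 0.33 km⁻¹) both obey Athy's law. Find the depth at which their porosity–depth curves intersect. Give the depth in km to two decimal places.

2.34 km

Set n₀ₐ e^(−βₐz) = n₀ᵦ e^(−βᵦz) ⇒ ln(n₀ₐ/n₀ᵦ) = (βₐ − βᵦ)·z
z = ln(0.56/0.43) / (0.443 − 0.33) = 0.2642 / 0.113 = 2.338 km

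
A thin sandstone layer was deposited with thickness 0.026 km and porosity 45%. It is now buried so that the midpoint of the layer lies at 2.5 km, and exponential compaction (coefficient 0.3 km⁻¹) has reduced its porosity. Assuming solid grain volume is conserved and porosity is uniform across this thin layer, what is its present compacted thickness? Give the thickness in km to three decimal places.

0.018 km

Porosity at 2.5 km: φ = 0.45·exp(−0.3×2.5) = 0.2126
Solid-volume conservation: h(1−φ) = h₀(1−φ₀) ⇒ h = h₀·(1−φ₀)/(1−φ)
h = 0.026 × (1 − 0.45)/(1 − 0.2126) = 0.026 × 0.6985 = 0.0182 km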